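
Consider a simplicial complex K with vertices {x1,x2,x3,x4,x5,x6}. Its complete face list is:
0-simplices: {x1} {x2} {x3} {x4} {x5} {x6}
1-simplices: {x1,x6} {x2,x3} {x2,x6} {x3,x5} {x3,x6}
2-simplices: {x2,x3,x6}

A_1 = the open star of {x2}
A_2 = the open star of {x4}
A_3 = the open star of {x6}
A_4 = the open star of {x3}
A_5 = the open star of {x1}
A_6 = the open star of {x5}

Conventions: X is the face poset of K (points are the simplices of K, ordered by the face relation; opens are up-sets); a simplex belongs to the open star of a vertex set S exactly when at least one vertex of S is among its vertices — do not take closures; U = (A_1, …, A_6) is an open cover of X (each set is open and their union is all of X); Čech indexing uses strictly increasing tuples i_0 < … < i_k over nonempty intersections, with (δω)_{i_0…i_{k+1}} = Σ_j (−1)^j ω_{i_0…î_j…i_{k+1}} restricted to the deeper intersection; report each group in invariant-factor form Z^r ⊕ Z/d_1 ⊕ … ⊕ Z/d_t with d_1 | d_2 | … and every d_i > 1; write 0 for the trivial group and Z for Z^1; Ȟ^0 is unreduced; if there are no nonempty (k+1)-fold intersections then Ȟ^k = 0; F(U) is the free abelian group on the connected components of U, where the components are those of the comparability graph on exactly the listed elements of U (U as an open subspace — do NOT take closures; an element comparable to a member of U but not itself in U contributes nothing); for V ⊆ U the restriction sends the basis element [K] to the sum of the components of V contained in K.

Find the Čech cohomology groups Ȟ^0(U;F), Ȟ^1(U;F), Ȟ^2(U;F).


intersection data:
  A1={{x2},{x2,x3},{x2,x6},{x2,x3,x6}} A2={{x4}} A3={{x6},{x1,x6},{x2,x6},{x3,x6},{x2,x3,x6}} A4={{x3},{x2,x3},{x3,x5},{x3,x6},{x2,x3,x6}} A5={{x1},{x1,x6}} A6={{x5},{x3,x5}}
  A13={{x2,x6},{x2,x3,x6}} A14={{x2,x3},{x2,x3,x6}} A34={{x3,x6},{x2,x3,x6}} A35={{x1,x6}} A46={{x3,x5}}
  A134={{x2,x3,x6}}
components per intersection:
  A1: {{x2},{x2,x3},{x2,x6},{x2,x3,x6}}
  A2: {{x4}}
  A3: {{x6},{x1,x6},{x2,x6},{x3,x6},{x2,x3,x6}}
  A4: {{x3},{x2,x3},{x3,x5},{x3,x6},{x2,x3,x6}}
  A5: {{x1},{x1,x6}}
  A6: {{x5},{x3,x5}}
  A13: {{x2,x6},{x2,x3,x6}}
  A14: {{x2,x3},{x2,x3,x6}}
  A34: {{x3,x6},{x2,x3,x6}}
  A35: {{x1,x6}}
  A46: {{x3,x5}}
  A134: {{x2,x3,x6}}
C dims 6,5,1; δ0: rk 4, SNF 1^4; δ1: rk 1, SNF 1^1
Ȟ^0 = (6 − 4) − 0 = 2, so Ȟ^0 ≅ Z^2
Ȟ^1 = (5 − 1) − 4 = 0, so Ȟ^1 ≅ 0
Ȟ^2 = (1 − 0) − 1 = 0, so Ȟ^2 ≅ 0

Ȟ^0 = Z^2, Ȟ^1 = 0 and Ȟ^2 = 0


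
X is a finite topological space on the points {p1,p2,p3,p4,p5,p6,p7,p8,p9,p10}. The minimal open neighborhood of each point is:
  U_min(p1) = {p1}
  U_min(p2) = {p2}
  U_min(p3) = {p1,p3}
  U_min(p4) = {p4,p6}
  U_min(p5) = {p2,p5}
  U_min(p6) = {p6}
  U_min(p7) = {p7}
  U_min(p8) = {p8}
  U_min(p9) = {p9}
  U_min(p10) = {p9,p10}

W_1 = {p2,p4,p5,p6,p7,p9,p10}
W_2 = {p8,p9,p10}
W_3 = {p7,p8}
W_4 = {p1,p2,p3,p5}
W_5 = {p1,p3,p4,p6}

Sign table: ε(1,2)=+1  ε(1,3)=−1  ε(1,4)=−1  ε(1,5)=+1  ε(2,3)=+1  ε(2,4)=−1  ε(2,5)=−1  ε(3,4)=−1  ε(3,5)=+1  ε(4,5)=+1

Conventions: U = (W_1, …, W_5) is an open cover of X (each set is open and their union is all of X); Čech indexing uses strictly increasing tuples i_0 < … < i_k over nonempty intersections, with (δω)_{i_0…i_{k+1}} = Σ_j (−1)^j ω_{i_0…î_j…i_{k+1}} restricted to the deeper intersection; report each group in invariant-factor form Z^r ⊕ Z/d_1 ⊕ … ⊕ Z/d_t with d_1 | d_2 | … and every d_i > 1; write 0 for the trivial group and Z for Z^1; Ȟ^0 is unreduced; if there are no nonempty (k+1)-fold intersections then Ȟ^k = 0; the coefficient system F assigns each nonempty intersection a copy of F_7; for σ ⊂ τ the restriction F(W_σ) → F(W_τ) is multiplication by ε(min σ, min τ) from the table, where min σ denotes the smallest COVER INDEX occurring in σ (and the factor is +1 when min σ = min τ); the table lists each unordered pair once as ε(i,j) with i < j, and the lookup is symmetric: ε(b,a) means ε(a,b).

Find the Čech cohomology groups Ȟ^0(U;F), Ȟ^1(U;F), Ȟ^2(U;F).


cover nerve:
  W12={p9,p10} W13={p7} W14={p2,p5} W15={p4,p6} W23={p8} W45={p1,p3}
C dims 5,6; δ0: rk_F7 5
Ȟ^0: (5−5)−0=0 ⇒ 0
Ȟ^1: (6−0)−5=1 ⇒ Z/7
Ȟ^2: (0−0)−0=0 ⇒ 0

Ȟ^0 ≅ 0,  Ȟ^1 ≅ Z/7,  Ȟ^2 ≅ 0


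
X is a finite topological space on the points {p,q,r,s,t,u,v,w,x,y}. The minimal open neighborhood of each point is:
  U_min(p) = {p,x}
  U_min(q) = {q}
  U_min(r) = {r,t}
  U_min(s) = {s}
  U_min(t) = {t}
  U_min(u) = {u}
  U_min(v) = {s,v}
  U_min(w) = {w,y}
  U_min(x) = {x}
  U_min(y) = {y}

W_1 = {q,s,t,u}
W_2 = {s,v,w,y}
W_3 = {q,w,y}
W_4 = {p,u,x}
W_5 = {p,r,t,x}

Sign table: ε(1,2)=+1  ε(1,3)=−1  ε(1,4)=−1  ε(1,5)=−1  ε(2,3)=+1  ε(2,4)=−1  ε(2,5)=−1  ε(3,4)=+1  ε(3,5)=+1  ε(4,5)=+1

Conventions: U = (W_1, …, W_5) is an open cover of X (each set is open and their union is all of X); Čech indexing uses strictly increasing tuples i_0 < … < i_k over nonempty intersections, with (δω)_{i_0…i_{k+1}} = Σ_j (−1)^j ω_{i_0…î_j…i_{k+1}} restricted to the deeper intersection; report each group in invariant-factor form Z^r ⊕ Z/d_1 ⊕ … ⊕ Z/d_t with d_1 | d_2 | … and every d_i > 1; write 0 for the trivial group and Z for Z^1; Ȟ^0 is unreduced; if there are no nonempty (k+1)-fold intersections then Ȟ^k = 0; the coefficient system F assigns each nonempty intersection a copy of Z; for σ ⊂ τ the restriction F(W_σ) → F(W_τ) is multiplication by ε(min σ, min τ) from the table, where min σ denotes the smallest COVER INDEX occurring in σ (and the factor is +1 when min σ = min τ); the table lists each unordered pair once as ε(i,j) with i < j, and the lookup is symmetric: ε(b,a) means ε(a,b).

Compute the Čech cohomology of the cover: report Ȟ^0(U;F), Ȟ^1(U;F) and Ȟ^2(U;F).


nonempty intersections:
  W12={s} W13={q} W14={u} W15={t} W23={w,y} W45={p,x}
C dims 5,6; δ0: rk 5, SNF 1^4·2
Ȟ^0: (5−5)−0=0 ⇒ 0
Ȟ^1: (6−0)−5=1 plus torsion [2] ⇒ Z ⊕ Z/2
Ȟ^2: (0−0)−0=0 ⇒ 0

Ȟ^0(U;F) ≅ 0,  Ȟ^1(U;F) ≅ Z ⊕ Z/2,  Ȟ^2(U;F) ≅ 0


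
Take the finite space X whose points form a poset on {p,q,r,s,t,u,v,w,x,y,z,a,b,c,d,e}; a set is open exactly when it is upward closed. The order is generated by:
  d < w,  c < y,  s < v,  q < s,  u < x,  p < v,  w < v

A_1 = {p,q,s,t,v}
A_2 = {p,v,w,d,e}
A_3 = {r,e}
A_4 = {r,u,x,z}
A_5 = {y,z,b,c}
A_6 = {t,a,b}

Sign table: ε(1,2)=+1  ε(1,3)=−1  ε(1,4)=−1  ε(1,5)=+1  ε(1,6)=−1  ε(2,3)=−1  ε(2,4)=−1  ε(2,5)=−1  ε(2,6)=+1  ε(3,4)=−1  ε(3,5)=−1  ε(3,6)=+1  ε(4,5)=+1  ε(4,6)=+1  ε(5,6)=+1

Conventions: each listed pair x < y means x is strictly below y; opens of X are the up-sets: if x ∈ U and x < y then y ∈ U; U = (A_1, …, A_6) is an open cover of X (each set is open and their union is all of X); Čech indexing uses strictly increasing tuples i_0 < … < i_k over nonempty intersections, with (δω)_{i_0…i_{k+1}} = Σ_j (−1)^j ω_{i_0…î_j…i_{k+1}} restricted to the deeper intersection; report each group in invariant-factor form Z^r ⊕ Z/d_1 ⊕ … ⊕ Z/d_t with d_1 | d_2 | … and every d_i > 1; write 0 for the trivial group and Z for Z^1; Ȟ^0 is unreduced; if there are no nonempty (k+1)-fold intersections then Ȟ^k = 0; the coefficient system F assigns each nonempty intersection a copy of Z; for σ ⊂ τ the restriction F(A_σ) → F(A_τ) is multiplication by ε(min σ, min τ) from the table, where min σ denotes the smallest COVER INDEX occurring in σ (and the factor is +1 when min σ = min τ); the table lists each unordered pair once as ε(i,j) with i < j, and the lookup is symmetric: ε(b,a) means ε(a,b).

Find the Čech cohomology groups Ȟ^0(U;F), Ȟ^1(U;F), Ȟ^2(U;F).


Ȟ^0 = 0,  Ȟ^1 = Z/2,  Ȟ^2 = 0

nerve simplices:
  A12={p,v} A16={t} A23={e} A34={r} A45={z} A56={b}
C dims 6,6; δ0: rk 6, SNF 1^5·2
degree 0: 6−6−0 = 0 → Ȟ^0 ≅ 0
degree 1: 6−0−6 = 0 plus torsion [2] → Ȟ^1 ≅ Z/2
degree 2: 0−0−0 = 0 → Ȟ^2 ≅ 0


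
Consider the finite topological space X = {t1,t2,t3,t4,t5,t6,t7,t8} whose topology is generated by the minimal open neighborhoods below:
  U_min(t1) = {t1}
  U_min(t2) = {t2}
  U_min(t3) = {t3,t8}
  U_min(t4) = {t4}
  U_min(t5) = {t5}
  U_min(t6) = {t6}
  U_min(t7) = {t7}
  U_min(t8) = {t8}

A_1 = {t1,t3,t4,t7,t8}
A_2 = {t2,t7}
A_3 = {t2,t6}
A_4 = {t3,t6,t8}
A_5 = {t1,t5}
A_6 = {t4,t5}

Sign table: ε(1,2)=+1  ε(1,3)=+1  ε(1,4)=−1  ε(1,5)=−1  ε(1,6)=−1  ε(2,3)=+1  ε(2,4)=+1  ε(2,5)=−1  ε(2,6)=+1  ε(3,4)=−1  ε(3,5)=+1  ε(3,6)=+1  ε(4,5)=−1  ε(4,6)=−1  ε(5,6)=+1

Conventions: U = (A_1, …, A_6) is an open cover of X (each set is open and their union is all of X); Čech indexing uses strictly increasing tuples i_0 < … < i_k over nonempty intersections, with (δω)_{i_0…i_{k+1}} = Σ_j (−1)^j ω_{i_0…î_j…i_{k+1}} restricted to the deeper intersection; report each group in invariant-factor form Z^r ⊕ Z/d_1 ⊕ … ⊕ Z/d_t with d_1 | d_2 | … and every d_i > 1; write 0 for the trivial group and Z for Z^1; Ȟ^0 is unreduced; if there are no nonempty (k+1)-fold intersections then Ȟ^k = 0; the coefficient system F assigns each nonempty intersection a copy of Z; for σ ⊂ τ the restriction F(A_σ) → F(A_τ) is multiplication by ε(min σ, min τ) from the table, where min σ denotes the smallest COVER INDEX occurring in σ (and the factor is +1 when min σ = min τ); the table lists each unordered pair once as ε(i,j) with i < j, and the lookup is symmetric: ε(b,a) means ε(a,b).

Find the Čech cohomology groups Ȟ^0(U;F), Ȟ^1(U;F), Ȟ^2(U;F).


cover nerve:
  A12={t7} A14={t3,t8} A15={t1} A16={t4} A23={t2} A34={t6} A56={t5}
C dims 6,7; δ0: rk 5, SNF 1^5
Ȟ^0: (6−5)−0=1 ⇒ Z
Ȟ^1: (7−0)−5=2 ⇒ Z^2
Ȟ^2: (0−0)−0=0 ⇒ 0

Ȟ^0 ≅ Z,  Ȟ^1 ≅ Z^2,  Ȟ^2 ≅ 0


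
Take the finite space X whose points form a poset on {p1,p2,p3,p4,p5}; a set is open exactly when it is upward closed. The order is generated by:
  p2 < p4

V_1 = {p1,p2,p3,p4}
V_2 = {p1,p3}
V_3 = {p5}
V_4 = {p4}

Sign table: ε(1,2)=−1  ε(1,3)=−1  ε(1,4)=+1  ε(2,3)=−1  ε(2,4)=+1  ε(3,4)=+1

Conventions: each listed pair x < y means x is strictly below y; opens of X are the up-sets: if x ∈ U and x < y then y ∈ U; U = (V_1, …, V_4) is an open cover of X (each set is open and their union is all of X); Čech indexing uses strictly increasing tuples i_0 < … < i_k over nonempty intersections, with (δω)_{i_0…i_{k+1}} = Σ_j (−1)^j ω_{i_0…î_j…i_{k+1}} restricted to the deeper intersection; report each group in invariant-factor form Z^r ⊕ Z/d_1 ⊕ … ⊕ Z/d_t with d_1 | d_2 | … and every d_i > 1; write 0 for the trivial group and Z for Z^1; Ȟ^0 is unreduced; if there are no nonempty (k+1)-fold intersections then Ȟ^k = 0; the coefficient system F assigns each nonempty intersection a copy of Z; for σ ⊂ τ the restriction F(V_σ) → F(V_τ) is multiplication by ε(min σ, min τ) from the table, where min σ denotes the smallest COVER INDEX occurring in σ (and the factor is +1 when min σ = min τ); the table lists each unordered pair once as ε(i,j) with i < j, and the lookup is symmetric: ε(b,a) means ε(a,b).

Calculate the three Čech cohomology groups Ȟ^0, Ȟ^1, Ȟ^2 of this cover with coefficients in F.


nerve of the cover:
  V12={p1,p3} V14={p4}
C dims 4,2; δ0: rk 2, SNF 1^2
Ȟ^0 = (4 − 2) − 0 = 2, so Ȟ^0 ≅ Z^2
Ȟ^1 = (2 − 0) − 2 = 0, so Ȟ^1 ≅ 0
Ȟ^2 = (0 − 0) − 0 = 0, so Ȟ^2 ≅ 0

Ȟ^0 ≅ Z^2, Ȟ^1 ≅ 0 and Ȟ^2 ≅ 0


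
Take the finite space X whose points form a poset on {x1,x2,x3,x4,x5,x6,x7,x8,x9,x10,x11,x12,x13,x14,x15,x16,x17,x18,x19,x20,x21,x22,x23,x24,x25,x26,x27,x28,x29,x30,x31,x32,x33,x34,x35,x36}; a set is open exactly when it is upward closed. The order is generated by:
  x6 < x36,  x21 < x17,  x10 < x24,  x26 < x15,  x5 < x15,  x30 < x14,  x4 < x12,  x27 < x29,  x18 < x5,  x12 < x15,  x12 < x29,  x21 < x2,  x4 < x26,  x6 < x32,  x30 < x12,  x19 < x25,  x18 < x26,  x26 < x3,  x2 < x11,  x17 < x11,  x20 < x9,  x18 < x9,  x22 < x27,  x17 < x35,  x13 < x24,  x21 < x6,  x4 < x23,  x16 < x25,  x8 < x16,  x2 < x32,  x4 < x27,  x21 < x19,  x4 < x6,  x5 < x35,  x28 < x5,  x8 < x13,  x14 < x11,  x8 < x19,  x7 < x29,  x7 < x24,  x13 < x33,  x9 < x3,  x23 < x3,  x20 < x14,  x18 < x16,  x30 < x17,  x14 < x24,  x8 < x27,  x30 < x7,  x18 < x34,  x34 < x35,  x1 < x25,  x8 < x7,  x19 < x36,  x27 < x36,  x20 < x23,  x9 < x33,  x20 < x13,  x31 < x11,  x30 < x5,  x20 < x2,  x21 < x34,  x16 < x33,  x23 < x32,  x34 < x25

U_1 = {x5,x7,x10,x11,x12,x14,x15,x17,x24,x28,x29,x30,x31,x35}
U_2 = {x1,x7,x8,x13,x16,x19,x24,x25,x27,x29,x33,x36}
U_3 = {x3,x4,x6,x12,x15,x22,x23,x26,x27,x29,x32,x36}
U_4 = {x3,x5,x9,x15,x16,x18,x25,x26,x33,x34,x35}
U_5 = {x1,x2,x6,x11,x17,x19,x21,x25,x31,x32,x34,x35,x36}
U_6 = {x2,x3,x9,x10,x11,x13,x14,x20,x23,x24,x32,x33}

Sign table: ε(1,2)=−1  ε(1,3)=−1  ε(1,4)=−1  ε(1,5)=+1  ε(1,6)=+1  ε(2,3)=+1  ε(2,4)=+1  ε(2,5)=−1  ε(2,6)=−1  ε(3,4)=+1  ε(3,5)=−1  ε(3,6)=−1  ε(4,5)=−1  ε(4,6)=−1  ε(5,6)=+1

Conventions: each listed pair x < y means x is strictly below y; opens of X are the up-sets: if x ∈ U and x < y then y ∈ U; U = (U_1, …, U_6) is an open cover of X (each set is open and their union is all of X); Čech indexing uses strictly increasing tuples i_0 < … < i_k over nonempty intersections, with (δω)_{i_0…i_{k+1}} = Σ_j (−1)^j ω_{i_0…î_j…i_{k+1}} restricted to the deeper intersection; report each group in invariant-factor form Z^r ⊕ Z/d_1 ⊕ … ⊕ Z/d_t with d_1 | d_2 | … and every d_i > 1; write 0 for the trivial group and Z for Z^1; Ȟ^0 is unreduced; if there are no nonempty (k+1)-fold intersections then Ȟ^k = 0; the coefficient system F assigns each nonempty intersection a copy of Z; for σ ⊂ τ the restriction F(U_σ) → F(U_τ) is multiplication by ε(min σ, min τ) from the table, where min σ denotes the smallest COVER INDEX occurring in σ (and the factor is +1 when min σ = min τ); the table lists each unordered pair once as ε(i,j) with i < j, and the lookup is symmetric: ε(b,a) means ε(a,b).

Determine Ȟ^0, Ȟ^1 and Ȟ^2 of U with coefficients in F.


Ȟ^0 ≅ Z,  Ȟ^1 ≅ 0,  Ȟ^2 ≅ Z/2

nerve of the cover:
  U12={x7,x24,x29} U13={x12,x15,x29} U14={x5,x15,x35} U15={x11,x17,x31,x35} U16={x10,x11,x14,x24} U23={x27,x29,x36} U24={x16,x25,x33} U25={x1,x19,x25,x36} U26={x13,x24,x33} U34={x3,x15,x26} U35={x6,x32,x36} U36={x3,x23,x32} U45={x25,x34,x35} U46={x3,x9,x33} U56={x2,x11,x32}
  U123={x29} U126={x24} U134={x15} U145={x35} U156={x11} U235={x36} U245={x25} U246={x33} U346={x3} U356={x32}
C dims 6,15,10; δ0: rk 5, SNF 1^5; δ1: rk 10, SNF 1^9·2
Ȟ^0 = (6 − 5) − 0 = 1, so Ȟ^0 ≅ Z
Ȟ^1 = (15 − 10) − 5 = 0, so Ȟ^1 ≅ 0
Ȟ^2 = (10 − 0) − 10 = 0 plus torsion [2], so Ȟ^2 ≅ Z/2


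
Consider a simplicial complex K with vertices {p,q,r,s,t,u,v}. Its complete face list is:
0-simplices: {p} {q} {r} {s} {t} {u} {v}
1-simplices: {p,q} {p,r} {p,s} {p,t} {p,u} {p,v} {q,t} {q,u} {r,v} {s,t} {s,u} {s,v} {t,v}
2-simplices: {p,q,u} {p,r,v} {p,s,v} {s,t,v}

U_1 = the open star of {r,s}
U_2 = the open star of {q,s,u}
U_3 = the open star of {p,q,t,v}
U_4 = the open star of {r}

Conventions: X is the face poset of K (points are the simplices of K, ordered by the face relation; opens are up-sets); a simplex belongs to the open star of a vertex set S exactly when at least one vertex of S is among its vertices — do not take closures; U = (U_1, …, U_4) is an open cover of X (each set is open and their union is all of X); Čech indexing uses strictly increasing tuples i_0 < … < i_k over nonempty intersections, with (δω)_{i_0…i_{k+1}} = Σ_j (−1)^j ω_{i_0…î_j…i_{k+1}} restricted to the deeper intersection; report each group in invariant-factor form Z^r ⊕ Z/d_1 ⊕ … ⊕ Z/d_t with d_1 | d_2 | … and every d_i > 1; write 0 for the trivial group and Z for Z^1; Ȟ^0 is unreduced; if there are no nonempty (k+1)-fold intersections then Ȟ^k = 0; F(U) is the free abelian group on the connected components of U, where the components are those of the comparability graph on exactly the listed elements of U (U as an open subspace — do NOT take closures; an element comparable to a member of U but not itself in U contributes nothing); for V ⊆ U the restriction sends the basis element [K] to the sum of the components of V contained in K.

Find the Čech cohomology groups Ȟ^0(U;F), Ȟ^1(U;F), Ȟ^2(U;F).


Ȟ^0(U;F) ≅ Z; Ȟ^1(U;F) ≅ Z; Ȟ^2(U;F) ≅ 0

nonempty intersections:
  U1={{r},{s},{p,r},{p,s},{r,v},{s,t},{s,u},{s,v},{p,r,v},{p,s,v},{s,t,v}} U2={{q},{s},{u},{p,q},{p,s},{p,u},{q,t},{q,u},{s,t},{s,u},{s,v},{p,q,u},{p,s,v},{s,t,v}} U3={{p},{q},{t},{v},{p,q},{p,r},{p,s},{p,t},{p,u},{p,v},{q,t},{q,u},{r,v},{s,t},{s,v},{t,v},{p,q,u},{p,r,v},{p,s,v},{s,t,v}} U4={{r},{p,r},{r,v},{p,r,v}}
  U12={{s},{p,s},{s,t},{s,u},{s,v},{p,s,v},{s,t,v}} U13={{p,r},{p,s},{r,v},{s,t},{s,v},{p,r,v},{p,s,v},{s,t,v}} U14={{r},{p,r},{r,v},{p,r,v}} U23={{q},{p,q},{p,s},{p,u},{q,t},{q,u},{s,t},{s,v},{p,q,u},{p,s,v},{s,t,v}} U34={{p,r},{r,v},{p,r,v}}
  U123={{p,s},{s,t},{s,v},{p,s,v},{s,t,v}} U134={{p,r},{r,v},{p,r,v}}
components per intersection:
  U1: {{r},{p,r},{r,v},{p,r,v}} {{s},{p,s},{s,t},{s,u},{s,v},{p,s,v},{s,t,v}}
  U2: {{q},{s},{u},{p,q},{p,s},{p,u},{q,t},{q,u},{s,t},{s,u},{s,v},{p,q,u},{p,s,v},{s,t,v}}
  U3: {{p},{q},{t},{v},{p,q},{p,r},{p,s},{p,t},{p,u},{p,v},{q,t},{q,u},{r,v},{s,t},{s,v},{t,v},{p,q,u},{p,r,v},{p,s,v},{s,t,v}}
  U4: {{r},{p,r},{r,v},{p,r,v}}
  U12: {{s},{p,s},{s,t},{s,u},{s,v},{p,s,v},{s,t,v}}
  U13: {{p,r},{r,v},{p,r,v}} {{p,s},{s,t},{s,v},{p,s,v},{s,t,v}}
  U14: {{r},{p,r},{r,v},{p,r,v}}
  U23: {{q},{p,q},{p,u},{q,t},{q,u},{p,q,u}} {{p,s},{s,t},{s,v},{p,s,v},{s,t,v}}
  U34: {{p,r},{r,v},{p,r,v}}
  U123: {{p,s},{s,t},{s,v},{p,s,v},{s,t,v}}
  U134: {{p,r},{r,v},{p,r,v}}
C dims 5,7,2; δ0: rk 4, SNF 1^4; δ1: rk 2, SNF 1^2
Ȟ^0: (5−4)−0=1 ⇒ Z
Ȟ^1: (7−2)−4=1 ⇒ Z
Ȟ^2: (2−0)−2=0 ⇒ 0


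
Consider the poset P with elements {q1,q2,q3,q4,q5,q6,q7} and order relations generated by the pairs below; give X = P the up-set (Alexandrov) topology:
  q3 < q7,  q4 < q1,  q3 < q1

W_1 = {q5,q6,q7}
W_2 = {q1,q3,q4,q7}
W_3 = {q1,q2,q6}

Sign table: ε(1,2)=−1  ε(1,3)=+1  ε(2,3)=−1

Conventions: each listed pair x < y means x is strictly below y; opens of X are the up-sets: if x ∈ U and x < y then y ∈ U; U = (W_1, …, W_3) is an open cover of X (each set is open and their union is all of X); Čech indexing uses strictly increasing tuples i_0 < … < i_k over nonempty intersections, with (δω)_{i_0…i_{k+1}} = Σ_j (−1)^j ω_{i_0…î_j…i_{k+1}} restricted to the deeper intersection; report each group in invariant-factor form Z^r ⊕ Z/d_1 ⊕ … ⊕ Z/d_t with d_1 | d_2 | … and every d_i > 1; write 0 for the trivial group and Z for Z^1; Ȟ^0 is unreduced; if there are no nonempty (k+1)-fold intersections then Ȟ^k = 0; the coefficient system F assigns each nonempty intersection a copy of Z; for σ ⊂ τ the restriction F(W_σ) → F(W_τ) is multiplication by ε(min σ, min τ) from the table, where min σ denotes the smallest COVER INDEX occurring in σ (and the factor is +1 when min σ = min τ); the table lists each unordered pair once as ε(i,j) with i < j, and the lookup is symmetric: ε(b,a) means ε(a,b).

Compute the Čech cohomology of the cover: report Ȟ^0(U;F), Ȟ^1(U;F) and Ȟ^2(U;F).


Ȟ^0 ≅ Z; Ȟ^1 ≅ Z; Ȟ^2 ≅ 0

nerve of the cover:
  W12={q7} W13={q6} W23={q1}
C dims 3,3; δ0: rk 2, SNF 1^2
Ȟ^0 = (3 − 2) − 0 = 1, so Ȟ^0 ≅ Z
Ȟ^1 = (3 − 0) − 2 = 1, so Ȟ^1 ≅ Z
Ȟ^2 = (0 − 0) − 0 = 0, so Ȟ^2 ≅ 0


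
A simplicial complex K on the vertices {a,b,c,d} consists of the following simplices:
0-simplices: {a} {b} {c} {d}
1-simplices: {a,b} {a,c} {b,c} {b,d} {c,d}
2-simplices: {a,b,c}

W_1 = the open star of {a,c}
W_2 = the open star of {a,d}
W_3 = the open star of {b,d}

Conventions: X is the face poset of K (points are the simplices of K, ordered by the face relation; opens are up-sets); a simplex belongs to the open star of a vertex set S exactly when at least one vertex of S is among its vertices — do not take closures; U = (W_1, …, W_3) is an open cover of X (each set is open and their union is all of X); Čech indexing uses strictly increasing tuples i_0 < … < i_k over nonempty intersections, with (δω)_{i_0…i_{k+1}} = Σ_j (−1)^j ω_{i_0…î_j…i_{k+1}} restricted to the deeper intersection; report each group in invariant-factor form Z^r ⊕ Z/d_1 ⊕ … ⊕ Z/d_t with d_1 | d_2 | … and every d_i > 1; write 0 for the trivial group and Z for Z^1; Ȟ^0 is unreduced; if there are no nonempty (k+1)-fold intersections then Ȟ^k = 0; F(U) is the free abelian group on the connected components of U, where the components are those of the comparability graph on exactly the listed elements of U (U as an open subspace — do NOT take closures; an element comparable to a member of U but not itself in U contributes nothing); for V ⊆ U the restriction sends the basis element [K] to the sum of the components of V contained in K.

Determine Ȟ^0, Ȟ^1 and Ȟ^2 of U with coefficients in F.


intersection data:
  W1={{a},{c},{a,b},{a,c},{b,c},{c,d},{a,b,c}} W2={{a},{d},{a,b},{a,c},{b,d},{c,d},{a,b,c}} W3={{b},{d},{a,b},{b,c},{b,d},{c,d},{a,b,c}}
  W12={{a},{a,b},{a,c},{c,d},{a,b,c}} W13={{a,b},{b,c},{c,d},{a,b,c}} W23={{d},{a,b},{b,d},{c,d},{a,b,c}}
  W123={{a,b},{c,d},{a,b,c}}
components per intersection:
  W1: {{a},{c},{a,b},{a,c},{b,c},{c,d},{a,b,c}}
  W2: {{a},{a,b},{a,c},{a,b,c}} {{d},{b,d},{c,d}}
  W3: {{b},{d},{a,b},{b,c},{b,d},{c,d},{a,b,c}}
  W12: {{a},{a,b},{a,c},{a,b,c}} {{c,d}}
  W13: {{a,b},{b,c},{a,b,c}} {{c,d}}
  W23: {{d},{b,d},{c,d}} {{a,b},{a,b,c}}
  W123: {{a,b},{a,b,c}} {{c,d}}
C dims 4,6,2; δ0: rk 3, SNF 1^3; δ1: rk 2, SNF 1^2
Ȟ^0 = (4 − 3) − 0 = 1, so Ȟ^0 ≅ Z
Ȟ^1 = (6 − 2) − 3 = 1, so Ȟ^1 ≅ Z
Ȟ^2 = (2 − 0) − 2 = 0, so Ȟ^2 ≅ 0

Ȟ^0(U;F) ≅ Z; Ȟ^1(U;F) ≅ Z; Ȟ^2(U;F) ≅ 0


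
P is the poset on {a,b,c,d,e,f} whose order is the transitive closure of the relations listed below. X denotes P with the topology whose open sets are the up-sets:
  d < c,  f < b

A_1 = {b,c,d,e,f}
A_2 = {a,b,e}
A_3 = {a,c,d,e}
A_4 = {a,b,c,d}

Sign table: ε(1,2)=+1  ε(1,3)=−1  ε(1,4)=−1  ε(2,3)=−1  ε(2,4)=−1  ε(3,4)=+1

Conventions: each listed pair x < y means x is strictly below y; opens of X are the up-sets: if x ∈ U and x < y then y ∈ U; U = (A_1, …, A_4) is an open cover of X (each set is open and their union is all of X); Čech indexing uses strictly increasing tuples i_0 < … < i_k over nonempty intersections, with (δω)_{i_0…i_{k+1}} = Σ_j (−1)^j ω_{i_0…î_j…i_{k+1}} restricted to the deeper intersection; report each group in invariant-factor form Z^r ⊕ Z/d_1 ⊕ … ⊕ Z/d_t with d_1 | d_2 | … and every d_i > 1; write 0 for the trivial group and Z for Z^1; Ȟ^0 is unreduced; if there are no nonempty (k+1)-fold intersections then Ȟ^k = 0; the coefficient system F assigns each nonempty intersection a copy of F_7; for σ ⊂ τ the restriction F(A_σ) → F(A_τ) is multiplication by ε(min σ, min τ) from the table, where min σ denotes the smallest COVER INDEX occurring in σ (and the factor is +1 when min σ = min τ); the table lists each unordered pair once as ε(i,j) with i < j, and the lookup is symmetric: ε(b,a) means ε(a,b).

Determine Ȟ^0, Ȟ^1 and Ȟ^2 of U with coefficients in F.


Ȟ^0 = Z/7, Ȟ^1 = 0, Ȟ^2 = Z/7

nerve of the cover:
  A12={b,e} A13={c,d,e} A14={b,c,d} A23={a,e} A24={a,b} A34={a,c,d}
  A123={e} A124={b} A134={c,d} A234={a}
C dims 4,6,4; δ0: rk_F7 3; δ1: rk_F7 3
Ȟ^0 = (4 − 3) − 0 = 1, so Ȟ^0 ≅ Z/7
Ȟ^1 = (6 − 3) − 3 = 0, so Ȟ^1 ≅ 0
Ȟ^2 = (4 − 0) − 3 = 1, so Ȟ^2 ≅ Z/7


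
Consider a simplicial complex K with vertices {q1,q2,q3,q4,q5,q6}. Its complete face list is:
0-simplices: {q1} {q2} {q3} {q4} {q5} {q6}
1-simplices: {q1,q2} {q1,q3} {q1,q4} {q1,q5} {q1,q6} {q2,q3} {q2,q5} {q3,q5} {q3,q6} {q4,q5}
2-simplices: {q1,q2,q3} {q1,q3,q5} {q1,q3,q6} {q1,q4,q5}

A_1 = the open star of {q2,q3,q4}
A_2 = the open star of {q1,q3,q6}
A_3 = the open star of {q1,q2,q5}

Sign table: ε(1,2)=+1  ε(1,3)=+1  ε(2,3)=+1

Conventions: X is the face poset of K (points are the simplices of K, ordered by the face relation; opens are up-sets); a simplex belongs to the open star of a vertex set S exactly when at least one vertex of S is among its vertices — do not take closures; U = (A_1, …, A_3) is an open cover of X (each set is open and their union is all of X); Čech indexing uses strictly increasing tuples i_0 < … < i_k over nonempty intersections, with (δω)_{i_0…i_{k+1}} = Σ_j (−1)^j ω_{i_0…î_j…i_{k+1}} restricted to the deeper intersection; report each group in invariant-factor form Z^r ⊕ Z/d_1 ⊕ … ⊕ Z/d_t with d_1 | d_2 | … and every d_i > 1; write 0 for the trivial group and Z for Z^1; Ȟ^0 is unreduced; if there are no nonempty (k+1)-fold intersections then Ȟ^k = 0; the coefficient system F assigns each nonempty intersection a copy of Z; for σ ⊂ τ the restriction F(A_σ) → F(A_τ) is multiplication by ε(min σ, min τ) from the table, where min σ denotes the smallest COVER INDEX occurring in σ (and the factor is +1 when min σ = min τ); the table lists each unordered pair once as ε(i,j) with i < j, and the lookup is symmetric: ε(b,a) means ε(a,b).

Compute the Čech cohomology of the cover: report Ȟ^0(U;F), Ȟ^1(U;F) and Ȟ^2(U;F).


nonempty intersections:
  A1={{q2},{q3},{q4},{q1,q2},{q1,q3},{q1,q4},{q2,q3},{q2,q5},{q3,q5},{q3,q6},{q4,q5},{q1,q2,q3},{q1,q3,q5},{q1,q3,q6},{q1,q4,q5}} A2={{q1},{q3},{q6},{q1,q2},{q1,q3},{q1,q4},{q1,q5},{q1,q6},{q2,q3},{q3,q5},{q3,q6},{q1,q2,q3},{q1,q3,q5},{q1,q3,q6},{q1,q4,q5}} A3={{q1},{q2},{q5},{q1,q2},{q1,q3},{q1,q4},{q1,q5},{q1,q6},{q2,q3},{q2,q5},{q3,q5},{q4,q5},{q1,q2,q3},{q1,q3,q5},{q1,q3,q6},{q1,q4,q5}}
  A12={{q3},{q1,q2},{q1,q3},{q1,q4},{q2,q3},{q3,q5},{q3,q6},{q1,q2,q3},{q1,q3,q5},{q1,q3,q6},{q1,q4,q5}} A13={{q2},{q1,q2},{q1,q3},{q1,q4},{q2,q3},{q2,q5},{q3,q5},{q4,q5},{q1,q2,q3},{q1,q3,q5},{q1,q3,q6},{q1,q4,q5}} A23={{q1},{q1,q2},{q1,q3},{q1,q4},{q1,q5},{q1,q6},{q2,q3},{q3,q5},{q1,q2,q3},{q1,q3,q5},{q1,q3,q6},{q1,q4,q5}}
  A123={{q1,q2},{q1,q3},{q1,q4},{q2,q3},{q3,q5},{q1,q2,q3},{q1,q3,q5},{q1,q3,q6},{q1,q4,q5}}
C dims 3,3,1; δ0: rk 2, SNF 1^2; δ1: rk 1, SNF 1^1
Ȟ^0: (3−2)−0=1 ⇒ Z
Ȟ^1: (3−1)−2=0 ⇒ 0
Ȟ^2: (1−0)−1=0 ⇒ 0

Ȟ^0 = Z, Ȟ^1 = 0 and Ȟ^2 = 0


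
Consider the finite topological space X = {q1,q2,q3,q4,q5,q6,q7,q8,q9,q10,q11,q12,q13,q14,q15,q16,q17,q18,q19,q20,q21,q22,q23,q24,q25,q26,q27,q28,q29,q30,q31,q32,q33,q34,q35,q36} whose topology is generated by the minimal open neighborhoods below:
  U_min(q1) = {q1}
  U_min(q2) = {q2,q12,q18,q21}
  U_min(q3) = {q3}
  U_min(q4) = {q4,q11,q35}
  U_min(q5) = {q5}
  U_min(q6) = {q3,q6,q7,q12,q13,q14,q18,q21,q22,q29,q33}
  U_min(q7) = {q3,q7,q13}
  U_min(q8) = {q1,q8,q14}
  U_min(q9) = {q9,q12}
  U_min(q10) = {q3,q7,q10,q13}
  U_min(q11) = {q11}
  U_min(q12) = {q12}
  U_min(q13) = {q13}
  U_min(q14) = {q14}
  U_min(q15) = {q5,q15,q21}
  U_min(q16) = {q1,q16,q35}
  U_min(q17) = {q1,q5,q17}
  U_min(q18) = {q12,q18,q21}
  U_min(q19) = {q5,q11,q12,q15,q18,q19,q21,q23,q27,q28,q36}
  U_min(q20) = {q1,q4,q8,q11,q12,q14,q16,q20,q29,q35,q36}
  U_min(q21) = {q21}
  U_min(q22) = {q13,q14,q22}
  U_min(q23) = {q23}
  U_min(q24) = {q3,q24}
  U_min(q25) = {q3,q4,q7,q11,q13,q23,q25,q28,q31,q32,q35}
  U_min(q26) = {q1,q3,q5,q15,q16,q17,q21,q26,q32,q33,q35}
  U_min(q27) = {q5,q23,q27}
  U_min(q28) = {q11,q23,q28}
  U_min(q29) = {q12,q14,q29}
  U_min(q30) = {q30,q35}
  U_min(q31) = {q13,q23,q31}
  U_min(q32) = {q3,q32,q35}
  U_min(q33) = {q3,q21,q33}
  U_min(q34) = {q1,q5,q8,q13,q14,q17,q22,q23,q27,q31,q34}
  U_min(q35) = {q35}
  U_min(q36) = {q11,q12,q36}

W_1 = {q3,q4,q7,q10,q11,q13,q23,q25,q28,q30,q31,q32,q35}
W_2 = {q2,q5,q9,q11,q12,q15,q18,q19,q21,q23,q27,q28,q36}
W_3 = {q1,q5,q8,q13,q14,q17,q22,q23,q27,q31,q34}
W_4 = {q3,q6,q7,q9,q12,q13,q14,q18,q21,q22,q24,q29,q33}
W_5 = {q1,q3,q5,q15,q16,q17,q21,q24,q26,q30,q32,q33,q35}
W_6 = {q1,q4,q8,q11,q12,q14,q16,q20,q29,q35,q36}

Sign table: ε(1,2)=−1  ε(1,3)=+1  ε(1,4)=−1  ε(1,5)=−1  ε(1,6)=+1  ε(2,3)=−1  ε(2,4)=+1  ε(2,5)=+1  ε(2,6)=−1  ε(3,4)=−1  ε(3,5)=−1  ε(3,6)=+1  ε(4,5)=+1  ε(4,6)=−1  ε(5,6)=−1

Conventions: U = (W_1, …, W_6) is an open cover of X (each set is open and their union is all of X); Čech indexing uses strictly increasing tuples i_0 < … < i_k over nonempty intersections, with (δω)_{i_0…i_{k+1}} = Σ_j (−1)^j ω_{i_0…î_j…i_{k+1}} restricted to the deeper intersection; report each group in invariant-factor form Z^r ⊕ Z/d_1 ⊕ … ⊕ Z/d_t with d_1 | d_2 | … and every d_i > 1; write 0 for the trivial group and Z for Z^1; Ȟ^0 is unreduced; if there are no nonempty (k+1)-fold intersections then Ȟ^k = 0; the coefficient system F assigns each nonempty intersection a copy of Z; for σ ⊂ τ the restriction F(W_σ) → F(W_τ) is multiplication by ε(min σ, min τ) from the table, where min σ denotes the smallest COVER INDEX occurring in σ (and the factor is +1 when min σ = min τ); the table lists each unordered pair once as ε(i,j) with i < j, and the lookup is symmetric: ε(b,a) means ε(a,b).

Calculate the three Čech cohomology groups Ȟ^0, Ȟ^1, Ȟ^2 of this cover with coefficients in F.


intersection data:
  W12={q11,q23,q28} W13={q13,q23,q31} W14={q3,q7,q13} W15={q3,q30,q32,q35} W16={q4,q11,q35} W23={q5,q23,q27} W24={q9,q12,q18,q21} W25={q5,q15,q21} W26={q11,q12,q36} W34={q13,q14,q22} W35={q1,q5,q17} W36={q1,q8,q14} W45={q3,q21,q24,q33} W46={q12,q14,q29} W56={q1,q16,q35}
  W123={q23} W126={q11} W134={q13} W145={q3} W156={q35} W235={q5} W245={q21} W246={q12} W346={q14} W356={q1}
C dims 6,15,10; δ0: rk 5, SNF 1^5; δ1: rk 10, SNF 1^9·2
Ȟ^0 = (6 − 5) − 0 = 1, so Ȟ^0 ≅ Z
Ȟ^1 = (15 − 10) − 5 = 0, so Ȟ^1 ≅ 0
Ȟ^2 = (10 − 0) − 10 = 0 plus torsion [2], so Ȟ^2 ≅ Z/2

Ȟ^0(U;F) ≅ Z, Ȟ^1(U;F) ≅ 0 and Ȟ^2(U;F) ≅ Z/2


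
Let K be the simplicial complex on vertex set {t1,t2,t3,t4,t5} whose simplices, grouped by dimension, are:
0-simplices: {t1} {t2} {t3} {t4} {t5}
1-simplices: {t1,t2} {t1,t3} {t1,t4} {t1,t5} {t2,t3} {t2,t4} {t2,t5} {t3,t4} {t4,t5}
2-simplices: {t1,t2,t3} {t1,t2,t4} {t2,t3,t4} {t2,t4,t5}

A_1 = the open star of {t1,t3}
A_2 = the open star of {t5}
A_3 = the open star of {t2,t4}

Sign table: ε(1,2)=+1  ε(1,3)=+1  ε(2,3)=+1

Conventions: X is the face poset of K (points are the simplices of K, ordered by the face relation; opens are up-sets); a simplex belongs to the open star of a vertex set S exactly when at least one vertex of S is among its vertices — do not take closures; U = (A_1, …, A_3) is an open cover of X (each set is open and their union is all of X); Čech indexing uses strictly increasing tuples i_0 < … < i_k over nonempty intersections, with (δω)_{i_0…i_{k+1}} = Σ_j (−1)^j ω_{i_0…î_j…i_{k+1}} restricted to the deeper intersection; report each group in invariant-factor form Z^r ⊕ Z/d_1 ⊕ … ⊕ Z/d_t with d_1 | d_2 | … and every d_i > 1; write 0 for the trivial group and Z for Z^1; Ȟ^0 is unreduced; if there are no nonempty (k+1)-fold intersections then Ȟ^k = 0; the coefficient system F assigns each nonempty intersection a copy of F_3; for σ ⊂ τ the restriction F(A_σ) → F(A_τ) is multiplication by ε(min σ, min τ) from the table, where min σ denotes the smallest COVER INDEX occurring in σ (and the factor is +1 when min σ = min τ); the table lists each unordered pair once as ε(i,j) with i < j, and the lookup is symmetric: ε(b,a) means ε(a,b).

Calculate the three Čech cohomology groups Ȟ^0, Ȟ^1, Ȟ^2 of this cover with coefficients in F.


cover nerve:
  A1={{t1},{t3},{t1,t2},{t1,t3},{t1,t4},{t1,t5},{t2,t3},{t3,t4},{t1,t2,t3},{t1,t2,t4},{t2,t3,t4}} A2={{t5},{t1,t5},{t2,t5},{t4,t5},{t2,t4,t5}} A3={{t2},{t4},{t1,t2},{t1,t4},{t2,t3},{t2,t4},{t2,t5},{t3,t4},{t4,t5},{t1,t2,t3},{t1,t2,t4},{t2,t3,t4},{t2,t4,t5}}
  A12={{t1,t5}} A13={{t1,t2},{t1,t4},{t2,t3},{t3,t4},{t1,t2,t3},{t1,t2,t4},{t2,t3,t4}} A23={{t2,t5},{t4,t5},{t2,t4,t5}}
C dims 3,3; δ0: rk_F3 2
Ȟ^0: (3−2)−0=1 ⇒ Z/3
Ȟ^1: (3−0)−2=1 ⇒ Z/3
Ȟ^2: (0−0)−0=0 ⇒ 0

Ȟ^0 = Z/3; Ȟ^1 = Z/3; Ȟ^2 = 0


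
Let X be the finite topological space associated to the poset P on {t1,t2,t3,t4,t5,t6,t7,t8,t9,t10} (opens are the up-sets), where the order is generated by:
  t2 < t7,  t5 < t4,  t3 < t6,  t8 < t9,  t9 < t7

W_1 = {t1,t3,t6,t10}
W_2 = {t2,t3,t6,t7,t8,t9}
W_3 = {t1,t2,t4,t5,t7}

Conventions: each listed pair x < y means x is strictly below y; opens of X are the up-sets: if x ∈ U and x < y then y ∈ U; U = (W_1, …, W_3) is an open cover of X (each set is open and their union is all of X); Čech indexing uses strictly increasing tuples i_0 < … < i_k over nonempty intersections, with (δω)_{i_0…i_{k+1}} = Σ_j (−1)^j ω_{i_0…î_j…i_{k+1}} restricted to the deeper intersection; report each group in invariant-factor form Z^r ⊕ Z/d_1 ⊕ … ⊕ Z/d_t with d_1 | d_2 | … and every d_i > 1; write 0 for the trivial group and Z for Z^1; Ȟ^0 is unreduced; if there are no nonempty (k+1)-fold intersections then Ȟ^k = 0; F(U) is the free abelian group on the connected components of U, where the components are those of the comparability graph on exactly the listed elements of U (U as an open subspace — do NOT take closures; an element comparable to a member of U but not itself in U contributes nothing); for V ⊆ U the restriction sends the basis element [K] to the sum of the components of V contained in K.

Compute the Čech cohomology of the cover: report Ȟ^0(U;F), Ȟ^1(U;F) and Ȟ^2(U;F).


Ȟ^0(U;F) ≅ Z^5; Ȟ^1(U;F) ≅ 0; Ȟ^2(U;F) ≅ 0

intersection data:
  W12={t3,t6} W13={t1} W23={t2,t7}
components per intersection:
  W1: {t1} {t3,t6} {t10}
  W2: {t2,t7,t8,t9} {t3,t6}
  W3: {t1} {t2,t7} {t4,t5}
  W12: {t3,t6}
  W13: {t1}
  W23: {t2,t7}
C dims 8,3; δ0: rk 3, SNF 1^3
Ȟ^0 = (8 − 3) − 0 = 5, so Ȟ^0 ≅ Z^5
Ȟ^1 = (3 − 0) − 3 = 0, so Ȟ^1 ≅ 0
Ȟ^2 = (0 − 0) − 0 = 0, so Ȟ^2 ≅ 0


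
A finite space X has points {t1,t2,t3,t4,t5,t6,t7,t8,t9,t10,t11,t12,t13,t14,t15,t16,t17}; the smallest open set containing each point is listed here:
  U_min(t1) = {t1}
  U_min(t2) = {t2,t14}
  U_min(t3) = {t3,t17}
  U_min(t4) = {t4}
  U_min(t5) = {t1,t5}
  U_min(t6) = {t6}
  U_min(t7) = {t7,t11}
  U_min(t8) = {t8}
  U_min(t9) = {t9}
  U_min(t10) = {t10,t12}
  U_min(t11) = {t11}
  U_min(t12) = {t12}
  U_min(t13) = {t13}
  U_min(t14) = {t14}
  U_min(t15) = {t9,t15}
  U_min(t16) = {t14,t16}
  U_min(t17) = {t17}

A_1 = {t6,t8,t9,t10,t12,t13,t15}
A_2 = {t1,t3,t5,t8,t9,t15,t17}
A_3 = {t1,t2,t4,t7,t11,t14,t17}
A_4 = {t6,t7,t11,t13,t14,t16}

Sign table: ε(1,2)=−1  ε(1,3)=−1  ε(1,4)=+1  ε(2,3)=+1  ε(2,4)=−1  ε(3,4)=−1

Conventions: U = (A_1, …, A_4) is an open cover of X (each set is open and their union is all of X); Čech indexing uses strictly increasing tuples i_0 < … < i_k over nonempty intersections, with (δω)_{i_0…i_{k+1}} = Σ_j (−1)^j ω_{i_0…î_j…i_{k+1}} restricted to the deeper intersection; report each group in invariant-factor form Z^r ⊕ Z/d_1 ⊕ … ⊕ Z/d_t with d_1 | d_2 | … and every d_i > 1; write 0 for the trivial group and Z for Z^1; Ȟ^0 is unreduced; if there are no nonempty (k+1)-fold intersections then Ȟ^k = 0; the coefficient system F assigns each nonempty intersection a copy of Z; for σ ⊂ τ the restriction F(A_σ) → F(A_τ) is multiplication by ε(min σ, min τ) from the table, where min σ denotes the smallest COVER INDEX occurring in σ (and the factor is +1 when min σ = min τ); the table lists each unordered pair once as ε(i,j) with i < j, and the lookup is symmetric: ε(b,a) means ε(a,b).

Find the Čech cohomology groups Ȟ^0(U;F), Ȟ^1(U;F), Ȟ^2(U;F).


nerve of the cover:
  A12={t8,t9,t15} A14={t6,t13} A23={t1,t17} A34={t7,t11,t14}
C dims 4,4; δ0: rk 3, SNF 1^3
Ȟ^0 = (4 − 3) − 0 = 1, so Ȟ^0 ≅ Z
Ȟ^1 = (4 − 0) − 3 = 1, so Ȟ^1 ≅ Z
Ȟ^2 = (0 − 0) − 0 = 0, so Ȟ^2 ≅ 0

Ȟ^0(U;F) ≅ Z; Ȟ^1(U;F) ≅ Z; Ȟ^2(U;F) ≅ 0


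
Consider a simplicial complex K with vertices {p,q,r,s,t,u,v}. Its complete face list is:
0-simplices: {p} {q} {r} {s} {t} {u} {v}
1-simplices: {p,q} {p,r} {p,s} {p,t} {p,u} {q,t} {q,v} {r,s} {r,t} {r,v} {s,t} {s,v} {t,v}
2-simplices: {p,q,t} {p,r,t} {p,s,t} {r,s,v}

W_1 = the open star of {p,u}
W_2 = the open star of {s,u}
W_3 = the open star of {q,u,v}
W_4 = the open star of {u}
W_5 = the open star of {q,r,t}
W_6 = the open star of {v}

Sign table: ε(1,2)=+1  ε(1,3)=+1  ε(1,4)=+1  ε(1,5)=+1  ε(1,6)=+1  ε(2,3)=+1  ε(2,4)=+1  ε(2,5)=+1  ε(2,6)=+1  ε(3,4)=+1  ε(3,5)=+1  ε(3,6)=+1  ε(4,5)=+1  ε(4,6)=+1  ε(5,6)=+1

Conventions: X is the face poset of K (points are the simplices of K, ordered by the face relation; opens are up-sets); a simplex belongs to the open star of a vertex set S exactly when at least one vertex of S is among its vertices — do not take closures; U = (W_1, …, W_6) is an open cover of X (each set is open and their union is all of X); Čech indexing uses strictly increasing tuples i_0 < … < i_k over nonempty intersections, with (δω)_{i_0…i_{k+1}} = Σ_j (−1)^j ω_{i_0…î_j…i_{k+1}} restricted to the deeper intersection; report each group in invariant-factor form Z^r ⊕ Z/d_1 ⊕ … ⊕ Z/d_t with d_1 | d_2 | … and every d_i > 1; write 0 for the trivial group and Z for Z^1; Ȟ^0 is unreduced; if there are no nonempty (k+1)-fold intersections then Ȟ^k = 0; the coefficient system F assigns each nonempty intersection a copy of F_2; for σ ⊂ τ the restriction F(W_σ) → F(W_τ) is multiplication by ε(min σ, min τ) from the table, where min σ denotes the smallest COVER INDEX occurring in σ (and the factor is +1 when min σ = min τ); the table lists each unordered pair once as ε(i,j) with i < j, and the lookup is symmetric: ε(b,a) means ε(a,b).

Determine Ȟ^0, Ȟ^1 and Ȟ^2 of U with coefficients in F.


Ȟ^0(U;F) ≅ Z/2; Ȟ^1(U;F) ≅ 0; Ȟ^2(U;F) ≅ Z/2

nonempty intersections:
  W1={{p},{u},{p,q},{p,r},{p,s},{p,t},{p,u},{p,q,t},{p,r,t},{p,s,t}} W2={{s},{u},{p,s},{p,u},{r,s},{s,t},{s,v},{p,s,t},{r,s,v}} W3={{q},{u},{v},{p,q},{p,u},{q,t},{q,v},{r,v},{s,v},{t,v},{p,q,t},{r,s,v}} W4={{u},{p,u}} W5={{q},{r},{t},{p,q},{p,r},{p,t},{q,t},{q,v},{r,s},{r,t},{r,v},{s,t},{t,v},{p,q,t},{p,r,t},{p,s,t},{r,s,v}} W6={{v},{q,v},{r,v},{s,v},{t,v},{r,s,v}}
  W12={{u},{p,s},{p,u},{p,s,t}} W13={{u},{p,q},{p,u},{p,q,t}} W14={{u},{p,u}} W15={{p,q},{p,r},{p,t},{p,q,t},{p,r,t},{p,s,t}} W23={{u},{p,u},{s,v},{r,s,v}} W24={{u},{p,u}} W25={{r,s},{s,t},{p,s,t},{r,s,v}} W26={{s,v},{r,s,v}} W34={{u},{p,u}} W35={{q},{p,q},{q,t},{q,v},{r,v},{t,v},{p,q,t},{r,s,v}} W36={{v},{q,v},{r,v},{s,v},{t,v},{r,s,v}} W56={{q,v},{r,v},{t,v},{r,s,v}}
  W123={{u},{p,u}} W124={{u},{p,u}} W125={{p,s,t}} W134={{u},{p,u}} W135={{p,q},{p,q,t}} W234={{u},{p,u}} W235={{r,s,v}} W236={{s,v},{r,s,v}} W256={{r,s,v}} W356={{q,v},{r,v},{t,v},{r,s,v}}
  W1234={{u},{p,u}} W2356={{r,s,v}}
C dims 6,12,10,2; δ0: rk_F2 5; δ1: rk_F2 7; δ2: rk_F2 2
Ȟ^0: (6−5)−0=1 ⇒ Z/2
Ȟ^1: (12−7)−5=0 ⇒ 0
Ȟ^2: (10−2)−7=1 ⇒ Z/2


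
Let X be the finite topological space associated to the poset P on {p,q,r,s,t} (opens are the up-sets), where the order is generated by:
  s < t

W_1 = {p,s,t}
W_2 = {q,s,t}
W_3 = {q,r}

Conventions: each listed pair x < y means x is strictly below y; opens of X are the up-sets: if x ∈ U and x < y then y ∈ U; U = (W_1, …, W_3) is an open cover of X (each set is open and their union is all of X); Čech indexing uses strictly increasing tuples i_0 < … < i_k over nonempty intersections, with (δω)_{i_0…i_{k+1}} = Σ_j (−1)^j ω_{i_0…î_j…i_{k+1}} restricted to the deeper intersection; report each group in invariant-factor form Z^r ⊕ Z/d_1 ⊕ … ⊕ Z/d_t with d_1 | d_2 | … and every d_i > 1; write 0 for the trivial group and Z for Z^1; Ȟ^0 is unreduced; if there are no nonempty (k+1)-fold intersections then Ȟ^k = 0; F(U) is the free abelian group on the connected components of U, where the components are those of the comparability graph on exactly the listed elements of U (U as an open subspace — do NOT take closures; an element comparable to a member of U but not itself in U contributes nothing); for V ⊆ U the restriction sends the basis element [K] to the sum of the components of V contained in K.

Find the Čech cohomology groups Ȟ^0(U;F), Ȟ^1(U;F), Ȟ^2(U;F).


nerve simplices:
  W12={s,t} W23={q}
components per intersection:
  W1: {p} {s,t}
  W2: {q} {s,t}
  W3: {q} {r}
  W12: {s,t}
  W23: {q}
C dims 6,2; δ0: rk 2, SNF 1^2
degree 0: 6−2−0 = 4 → Ȟ^0 ≅ Z^4
degree 1: 2−0−2 = 0 → Ȟ^1 ≅ 0
degree 2: 0−0−0 = 0 → Ȟ^2 ≅ 0

Ȟ^0(U;F) ≅ Z^4, Ȟ^1(U;F) ≅ 0, Ȟ^2(U;F) ≅ 0
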